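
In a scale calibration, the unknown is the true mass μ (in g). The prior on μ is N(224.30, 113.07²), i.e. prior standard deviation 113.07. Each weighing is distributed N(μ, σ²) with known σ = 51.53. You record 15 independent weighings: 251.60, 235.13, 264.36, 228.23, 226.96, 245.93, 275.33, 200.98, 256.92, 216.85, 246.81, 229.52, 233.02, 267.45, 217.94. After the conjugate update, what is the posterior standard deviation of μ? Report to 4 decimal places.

For Normal data with known variance σ², a Normal(μ₀, σ₀²) prior on μ is conjugate. Posterior precision = 1/σ₀² + n/σ²; posterior mean is the precision-weighted average of μ₀ and x̄.
σ₀² = 113.07² = 12784.8249, σ² = 51.53² = 2655.3409; σ² + n·σ₀² = 2655.3409 + 15·12784.8249 = 194427.7144.
Posterior precision = 1/σ₀² + n/σ² = 1/12784.8249 + 15/2655.3409 = (σ² + n·σ₀²)/(σ₀²σ²) = 194427.7144/(12784.8249·2655.3409); posterior variance σₙ² = σ₀²σ²/(σ² + n·σ₀²) = 12784.8249·2655.3409/194427.7144 = 174.605089.
Posterior SD = √σₙ² = √(12784.8249·2655.3409/194427.7144) = 13.2138.

13.2138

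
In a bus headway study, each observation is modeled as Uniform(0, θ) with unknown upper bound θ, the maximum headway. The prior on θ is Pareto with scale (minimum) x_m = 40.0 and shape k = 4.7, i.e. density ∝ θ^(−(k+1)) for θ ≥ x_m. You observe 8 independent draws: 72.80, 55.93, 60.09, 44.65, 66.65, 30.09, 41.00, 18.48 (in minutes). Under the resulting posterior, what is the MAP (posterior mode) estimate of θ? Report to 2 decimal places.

72.80

A Pareto(scale x_m, shape k) prior on the upper bound θ of Uniform(0, θ) is conjugate: posterior is Pareto(max(x_m, max xᵢ), k + n).
Sample maximum = 72.80; prior scale x_m = 40.0 → posterior scale = max = 72.80.
Posterior shape = 4.7 + 8 = 12.7.
The Pareto density is decreasing on [x_m, ∞), so the mode is x_m = 72.80.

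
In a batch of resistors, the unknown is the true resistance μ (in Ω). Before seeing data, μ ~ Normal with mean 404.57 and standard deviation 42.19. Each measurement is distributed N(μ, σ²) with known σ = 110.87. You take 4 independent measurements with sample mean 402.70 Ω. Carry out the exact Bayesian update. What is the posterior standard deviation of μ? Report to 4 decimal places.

For Normal data with known variance σ², a Normal(μ₀, σ₀²) prior on μ is conjugate. Posterior precision = 1/σ₀² + n/σ²; posterior mean is the precision-weighted average of μ₀ and x̄.
σ₀² = 42.19² = 1779.9961, σ² = 110.87² = 12292.1569; σ² + n·σ₀² = 12292.1569 + 4·1779.9961 = 19412.1413.
Posterior precision = 1/σ₀² + n/σ² = 1/1779.9961 + 4/12292.1569 = (σ² + n·σ₀²)/(σ₀²σ²) = 19412.1413/(1779.9961·12292.1569); posterior variance σₙ² = σ₀²σ²/(σ² + n·σ₀²) = 1779.9961·12292.1569/19412.1413 = 1127.129203.
Posterior SD = √σₙ² = √(1779.9961·12292.1569/19412.1413) = 33.5727.

33.5727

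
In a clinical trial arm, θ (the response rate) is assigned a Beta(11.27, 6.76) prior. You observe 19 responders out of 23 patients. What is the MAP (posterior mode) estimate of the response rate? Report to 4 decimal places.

0.7499

The Beta prior is conjugate to a Binomial/Bernoulli likelihood; the update adds successes to α and failures to β.
Posterior: Beta(α+k, β+n−k) = Beta(11.27+19, 6.76+4) = Beta(30.27, 10.76).
Mode of Beta(a,b) for a,b>1 is (a−1)/(a+b−2) = 29.27/39.03 = 0.7499.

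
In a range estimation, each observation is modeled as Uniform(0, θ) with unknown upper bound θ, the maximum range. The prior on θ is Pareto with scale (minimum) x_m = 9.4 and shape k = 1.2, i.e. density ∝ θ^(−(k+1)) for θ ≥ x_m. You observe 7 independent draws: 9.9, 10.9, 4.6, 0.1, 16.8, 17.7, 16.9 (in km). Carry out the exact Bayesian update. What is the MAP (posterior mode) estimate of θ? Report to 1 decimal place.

A Pareto(scale x_m, shape k) prior on the upper bound θ of Uniform(0, θ) is conjugate: posterior is Pareto(max(x_m, max xᵢ), k + n).
Sample maximum = 17.7; prior scale x_m = 9.4 → posterior scale = max = 17.7.
Posterior shape = 1.2 + 7 = 8.2.
The Pareto density is decreasing on [x_m, ∞), so the mode is x_m = 17.7.

17.7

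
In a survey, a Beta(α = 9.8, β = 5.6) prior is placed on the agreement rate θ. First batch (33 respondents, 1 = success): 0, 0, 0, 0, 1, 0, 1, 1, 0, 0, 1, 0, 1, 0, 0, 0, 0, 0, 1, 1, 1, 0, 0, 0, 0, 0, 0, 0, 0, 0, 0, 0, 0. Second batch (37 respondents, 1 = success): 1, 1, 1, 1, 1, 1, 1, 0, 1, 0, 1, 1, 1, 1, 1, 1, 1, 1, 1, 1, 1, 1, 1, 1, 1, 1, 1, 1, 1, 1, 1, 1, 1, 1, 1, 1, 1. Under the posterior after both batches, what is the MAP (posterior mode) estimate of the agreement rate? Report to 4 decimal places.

The Beta prior is conjugate to a Binomial/Bernoulli likelihood; the update adds successes to α and failures to β.
After batch 1: Beta(9.8+8, 5.6+25) = Beta(17.8, 30.6).
After batch 2: Beta(17.8+35, 30.6+2) = Beta(52.8, 32.6).
Mode of Beta(a,b) for a,b>1 is (a−1)/(a+b−2) = 51.8/83.4 = 0.6211.

0.6211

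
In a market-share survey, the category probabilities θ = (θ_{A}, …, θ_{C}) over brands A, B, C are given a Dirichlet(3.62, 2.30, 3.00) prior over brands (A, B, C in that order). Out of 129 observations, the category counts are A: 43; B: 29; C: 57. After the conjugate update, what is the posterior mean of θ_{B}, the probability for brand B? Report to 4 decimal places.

0.2269

The Dirichlet prior is conjugate to the Multinomial likelihood: each posterior αⱼ = prior αⱼ + observed count nⱼ.
Posterior concentration: (46.62, 31.30, 60.00), total = 137.92.
E[θ_{B}|data] = α_{B}/Σα = 31.30/137.92 = 0.2269.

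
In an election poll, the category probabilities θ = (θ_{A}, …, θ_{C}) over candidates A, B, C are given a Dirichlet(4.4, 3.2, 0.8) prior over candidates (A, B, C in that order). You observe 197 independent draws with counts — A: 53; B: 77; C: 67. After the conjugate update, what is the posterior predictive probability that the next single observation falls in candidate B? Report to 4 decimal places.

The Dirichlet prior is conjugate to the Multinomial likelihood: each posterior αⱼ = prior αⱼ + observed count nⱼ.
Posterior concentration: (57.4, 80.2, 67.8), total = 205.4.
P(next = B | data) = α_{B}/Σα = 0.3905.

0.3905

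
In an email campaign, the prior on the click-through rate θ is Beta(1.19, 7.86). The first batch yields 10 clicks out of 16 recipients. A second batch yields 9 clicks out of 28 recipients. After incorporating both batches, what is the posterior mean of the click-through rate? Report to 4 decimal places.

The Beta prior is conjugate to a Binomial/Bernoulli likelihood; the update adds successes to α and failures to β.
After batch 1: Beta(1.19+10, 7.86+6) = Beta(11.19, 13.86).
After batch 2: Beta(11.19+9, 13.86+19) = Beta(20.19, 32.86).
Posterior mean = α/(α+β) = 20.19/53.05 = 0.3806.

0.3806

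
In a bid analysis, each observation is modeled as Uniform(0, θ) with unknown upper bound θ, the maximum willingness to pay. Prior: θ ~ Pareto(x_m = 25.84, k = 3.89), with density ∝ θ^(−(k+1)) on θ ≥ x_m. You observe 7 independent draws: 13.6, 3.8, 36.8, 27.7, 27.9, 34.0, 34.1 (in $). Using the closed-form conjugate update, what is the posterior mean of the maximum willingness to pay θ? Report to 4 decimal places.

40.5209

A Pareto(scale x_m, shape k) prior on the upper bound θ of Uniform(0, θ) is conjugate: posterior is Pareto(max(x_m, max xᵢ), k + n).
Sample maximum = 36.8; prior scale x_m = 25.84 → posterior scale = max = 36.80.
Posterior shape = 3.89 + 7 = 10.89.
E[θ|data] = k·x_m/(k−1) = 10.89·36.80/9.89 = 40.5209.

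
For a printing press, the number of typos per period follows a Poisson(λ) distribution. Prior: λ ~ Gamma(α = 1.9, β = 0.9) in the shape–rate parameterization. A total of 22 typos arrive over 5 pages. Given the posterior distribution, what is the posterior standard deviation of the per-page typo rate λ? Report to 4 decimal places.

With a Gamma(shape α, rate β) prior, the Poisson likelihood is conjugate: the posterior is Gamma(α + ΣXᵢ, β + n).
Posterior: Gamma(α+S, β+n) = Gamma(1.9+22, 0.9+5) = Gamma(23.9, 5.9).
SD = √α/β = √23.9/5.9 = 0.8286.

0.8286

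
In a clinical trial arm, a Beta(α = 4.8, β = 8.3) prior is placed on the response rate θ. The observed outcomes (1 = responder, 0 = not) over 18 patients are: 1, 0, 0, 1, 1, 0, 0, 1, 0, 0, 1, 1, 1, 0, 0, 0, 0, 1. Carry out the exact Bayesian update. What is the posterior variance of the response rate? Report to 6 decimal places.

0.007545

The Beta prior is conjugate to a Binomial/Bernoulli likelihood; the update adds successes to α and failures to β.
Posterior: Beta(α+k, β+n−k) = Beta(4.8+8, 8.3+10) = Beta(12.8, 18.3).
Var = αβ/((α+β)²(α+β+1)) = 12.8·18.3/(31.1²·32.1) = 0.007545.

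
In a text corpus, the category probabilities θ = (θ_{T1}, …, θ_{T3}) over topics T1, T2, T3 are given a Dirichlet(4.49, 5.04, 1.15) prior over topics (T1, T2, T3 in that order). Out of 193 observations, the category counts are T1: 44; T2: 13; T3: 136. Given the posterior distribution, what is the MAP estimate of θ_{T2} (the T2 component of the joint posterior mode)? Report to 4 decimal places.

0.0849

The Dirichlet prior is conjugate to the Multinomial likelihood: each posterior αⱼ = prior αⱼ + observed count nⱼ.
Posterior concentration: (48.49, 18.04, 137.15), total = 203.68.
Joint mode component: (α_{T2}−1)/(Σα−K) = 17.04/200.68 = 0.0849.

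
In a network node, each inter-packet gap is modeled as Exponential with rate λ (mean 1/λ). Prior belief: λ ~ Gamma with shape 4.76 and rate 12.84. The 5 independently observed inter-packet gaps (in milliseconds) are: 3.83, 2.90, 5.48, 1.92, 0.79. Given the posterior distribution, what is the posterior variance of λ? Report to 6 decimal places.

With a Gamma(shape α, rate β) prior on the exponential rate λ, the posterior after n observations with total T = Σxᵢ is Gamma(α+n, β+T).
Sum of observations T = 14.92 milliseconds; n = 5.
Posterior: Gamma(4.76+5, 12.84+14.92) = Gamma(9.76, 27.76).
Var = α/β² = 0.012665.

0.012665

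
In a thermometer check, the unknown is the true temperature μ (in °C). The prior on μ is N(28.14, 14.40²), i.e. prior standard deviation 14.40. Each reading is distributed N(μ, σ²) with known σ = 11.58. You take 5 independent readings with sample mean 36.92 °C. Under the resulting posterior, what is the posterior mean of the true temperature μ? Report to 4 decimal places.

For Normal data with known variance σ², a Normal(μ₀, σ₀²) prior on μ is conjugate. Posterior precision = 1/σ₀² + n/σ²; posterior mean is the precision-weighted average of μ₀ and x̄.
n·x̄ = 5·36.92 = 184.6.
σ₀² = 14.40² = 207.36, σ² = 11.58² = 134.0964; σ² + n·σ₀² = 134.0964 + 5·207.36 = 1170.8964.
Posterior mean = (μ₀/σ₀² + n·x̄/σ²)/(1/σ₀² + n/σ²) = (σ²·μ₀ + σ₀²·n·x̄)/(σ² + n·σ₀²) = (134.0964·28.14 + 207.36·184.6)/1170.8964 = 42052.128696/1170.8964 = 35.9145.

35.9145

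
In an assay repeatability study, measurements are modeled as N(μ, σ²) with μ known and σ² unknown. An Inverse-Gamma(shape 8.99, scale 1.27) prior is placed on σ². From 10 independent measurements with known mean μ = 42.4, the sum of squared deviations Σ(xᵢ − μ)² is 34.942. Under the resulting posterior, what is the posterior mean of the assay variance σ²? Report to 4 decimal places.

1.4427

With known mean μ and an Inverse-Gamma(α, β) prior on σ², the Normal likelihood is conjugate: posterior is Inv-Gamma(α + n/2, β + Σ(xᵢ−μ)²/2).
Posterior: Inv-Gamma(8.99 + 10/2, 1.27 + 34.942/2) = Inv-Gamma(13.99, 18.7410).
E[σ²|data] = β/(α−1) = 18.7410/12.99 = 1.4427.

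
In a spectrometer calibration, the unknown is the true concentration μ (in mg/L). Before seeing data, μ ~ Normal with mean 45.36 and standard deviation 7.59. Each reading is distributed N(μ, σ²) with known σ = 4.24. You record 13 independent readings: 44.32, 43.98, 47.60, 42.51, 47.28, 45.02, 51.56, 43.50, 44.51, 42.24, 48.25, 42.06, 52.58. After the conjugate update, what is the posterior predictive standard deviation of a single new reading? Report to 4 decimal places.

4.3964

For Normal data with known variance σ², a Normal(μ₀, σ₀²) prior on μ is conjugate. Posterior precision = 1/σ₀² + n/σ²; posterior mean is the precision-weighted average of μ₀ and x̄.
σ₀² = 7.59² = 57.6081, σ² = 4.24² = 17.9776; σ² + n·σ₀² = 17.9776 + 13·57.6081 = 766.8829.
Posterior precision = 1/σ₀² + n/σ² = 1/57.6081 + 13/17.9776 = (σ² + n·σ₀²)/(σ₀²σ²) = 766.8829/(57.6081·17.9776); posterior variance σₙ² = σ₀²σ²/(σ² + n·σ₀²) = 57.6081·17.9776/766.8829 = 1.350474.
Predictive variance for one new observation = σₙ² + σ² = 57.6081·17.9776/766.8829 + 17.9776 = σ²·(σ₀² + 766.8829)/766.8829 = 17.9776·824.491/766.8829 = 19.328074; SD = √(17.9776·824.491/766.8829) = 4.3964.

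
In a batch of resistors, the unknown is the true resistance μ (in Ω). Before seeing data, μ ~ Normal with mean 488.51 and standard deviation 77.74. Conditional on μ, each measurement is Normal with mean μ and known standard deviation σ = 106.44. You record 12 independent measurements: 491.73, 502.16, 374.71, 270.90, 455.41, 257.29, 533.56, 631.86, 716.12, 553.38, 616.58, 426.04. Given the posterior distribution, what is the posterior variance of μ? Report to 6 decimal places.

For Normal data with known variance σ², a Normal(μ₀, σ₀²) prior on μ is conjugate. Posterior precision = 1/σ₀² + n/σ²; posterior mean is the precision-weighted average of μ₀ and x̄.
σ₀² = 77.74² = 6043.5076, σ² = 106.44² = 11329.4736; σ² + n·σ₀² = 11329.4736 + 12·6043.5076 = 83851.5648.
Posterior precision = 1/σ₀² + n/σ² = 1/6043.5076 + 12/11329.4736 = (σ² + n·σ₀²)/(σ₀²σ²) = 83851.5648/(6043.5076·11329.4736); posterior variance σₙ² = σ₀²σ²/(σ² + n·σ₀²) = 6043.5076·11329.4736/83851.5648 = 816.559118.

816.559118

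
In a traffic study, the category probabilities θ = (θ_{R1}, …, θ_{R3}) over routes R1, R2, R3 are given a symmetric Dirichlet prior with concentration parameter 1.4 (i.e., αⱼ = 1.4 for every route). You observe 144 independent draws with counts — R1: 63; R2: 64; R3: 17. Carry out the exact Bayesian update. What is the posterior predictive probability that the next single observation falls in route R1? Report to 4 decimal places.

0.4345

The Dirichlet prior is conjugate to the Multinomial likelihood: each posterior αⱼ = prior αⱼ + observed count nⱼ.
Posterior concentration: (64.4, 65.4, 18.4), total = 148.2.
P(next = R1 | data) = α_{R1}/Σα = 0.4345.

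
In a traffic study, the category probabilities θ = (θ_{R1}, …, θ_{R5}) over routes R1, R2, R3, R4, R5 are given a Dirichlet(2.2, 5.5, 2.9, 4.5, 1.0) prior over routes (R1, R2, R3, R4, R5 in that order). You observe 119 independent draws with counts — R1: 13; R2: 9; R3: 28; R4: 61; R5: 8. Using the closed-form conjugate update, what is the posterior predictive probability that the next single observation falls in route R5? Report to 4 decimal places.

0.0666

The Dirichlet prior is conjugate to the Multinomial likelihood: each posterior αⱼ = prior αⱼ + observed count nⱼ.
Posterior concentration: (15.2, 14.5, 30.9, 65.5, 9.0), total = 135.1.
P(next = R5 | data) = α_{R5}/Σα = 0.0666.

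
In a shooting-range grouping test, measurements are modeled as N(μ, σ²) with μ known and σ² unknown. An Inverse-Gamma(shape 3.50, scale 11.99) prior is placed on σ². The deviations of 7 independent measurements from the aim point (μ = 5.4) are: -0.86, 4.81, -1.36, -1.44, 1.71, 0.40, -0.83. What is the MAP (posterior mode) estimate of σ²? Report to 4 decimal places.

With known mean μ and an Inverse-Gamma(α, β) prior on σ², the Normal likelihood is conjugate: posterior is Inv-Gamma(α + n/2, β + Σ(xᵢ−μ)²/2).
Σ(xᵢ−μ)² = (-0.86)² + (4.81)² + (-1.36)² + (-1.44)² + (1.71)² + (0.40)² + (-0.83)² = 31.5719.
Posterior: Inv-Gamma(3.50 + 7/2, 11.99 + 31.5719/2) = Inv-Gamma(7.00, 27.77595).
Mode = β/(α+1) = 27.77595/8.00 = 3.4720.

3.4720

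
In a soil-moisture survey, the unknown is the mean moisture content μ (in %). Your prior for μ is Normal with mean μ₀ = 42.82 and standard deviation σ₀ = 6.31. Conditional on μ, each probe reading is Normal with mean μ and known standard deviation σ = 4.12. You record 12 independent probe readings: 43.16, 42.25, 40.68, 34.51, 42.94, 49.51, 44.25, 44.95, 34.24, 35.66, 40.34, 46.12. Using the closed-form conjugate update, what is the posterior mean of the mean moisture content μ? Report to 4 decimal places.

41.5944

For Normal data with known variance σ², a Normal(μ₀, σ₀²) prior on μ is conjugate. Posterior precision = 1/σ₀² + n/σ²; posterior mean is the precision-weighted average of μ₀ and x̄.
Σxᵢ = 43.16 + 42.25 + 40.68 + 34.51 + 42.94 + 49.51 + 44.25 + 44.95 + 34.24 + 35.66 + 40.34 + 46.12 = 498.61, so n·x̄ = 498.61.
σ₀² = 6.31² = 39.8161, σ² = 4.12² = 16.9744; σ² + n·σ₀² = 16.9744 + 12·39.8161 = 494.7676.
Posterior mean = (μ₀/σ₀² + n·x̄/σ²)/(1/σ₀² + n/σ²) = (σ²·μ₀ + σ₀²·n·x̄)/(σ² + n·σ₀²) = (16.9744·42.82 + 39.8161·498.61)/494.7676 = 20579.549429/494.7676 = 41.5944.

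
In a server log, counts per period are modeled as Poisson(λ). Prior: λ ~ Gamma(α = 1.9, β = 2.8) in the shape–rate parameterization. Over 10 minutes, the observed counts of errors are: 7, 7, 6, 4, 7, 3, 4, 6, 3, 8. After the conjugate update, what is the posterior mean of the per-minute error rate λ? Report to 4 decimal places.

With a Gamma(shape α, rate β) prior, the Poisson likelihood is conjugate: the posterior is Gamma(α + ΣXᵢ, β + n).
Sum of counts S = 55 over n = 10 minutes.
Posterior: Gamma(α+S, β+n) = Gamma(1.9+55, 2.8+10) = Gamma(56.9, 12.8).
Posterior mean = α/β = 56.9/12.8 = 4.4453.

4.4453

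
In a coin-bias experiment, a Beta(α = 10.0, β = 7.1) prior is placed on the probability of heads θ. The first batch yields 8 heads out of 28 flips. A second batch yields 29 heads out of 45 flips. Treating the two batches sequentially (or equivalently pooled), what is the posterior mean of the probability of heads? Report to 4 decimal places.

0.5216

The Beta prior is conjugate to a Binomial/Bernoulli likelihood; the update adds successes to α and failures to β.
After batch 1: Beta(10.0+8, 7.1+20) = Beta(18.0, 27.1).
After batch 2: Beta(18.0+29, 27.1+16) = Beta(47.0, 43.1).
Posterior mean = α/(α+β) = 47.0/90.1 = 0.5216.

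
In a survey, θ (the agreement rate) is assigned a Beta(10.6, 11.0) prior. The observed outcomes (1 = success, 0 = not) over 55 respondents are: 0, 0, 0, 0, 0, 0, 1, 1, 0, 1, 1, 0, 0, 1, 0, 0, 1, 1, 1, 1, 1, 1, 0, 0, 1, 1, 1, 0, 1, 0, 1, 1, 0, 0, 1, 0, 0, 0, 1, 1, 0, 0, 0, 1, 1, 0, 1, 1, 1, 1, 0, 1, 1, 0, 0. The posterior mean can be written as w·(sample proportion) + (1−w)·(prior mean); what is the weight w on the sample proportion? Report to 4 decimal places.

The Beta prior is conjugate to a Binomial/Bernoulli likelihood; the update adds successes to α and failures to β.
Posterior mean = (α₀+k)/(α₀+β₀+n) = [n/(α₀+β₀+n)]·(k/n) + [(α₀+β₀)/(α₀+β₀+n)]·α₀/(α₀+β₀), so only n and the prior enter the weight.
The weight on the data is w = n/(α₀+β₀+n) = 55/(10.6+11.0+55) = 55/76.6 = 0.7180.

0.7180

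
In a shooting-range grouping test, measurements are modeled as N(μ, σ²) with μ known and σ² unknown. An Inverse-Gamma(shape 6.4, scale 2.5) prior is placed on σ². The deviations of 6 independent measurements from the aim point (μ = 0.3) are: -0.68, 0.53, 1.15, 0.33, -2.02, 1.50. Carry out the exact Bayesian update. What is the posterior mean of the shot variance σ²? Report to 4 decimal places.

With known mean μ and an Inverse-Gamma(α, β) prior on σ², the Normal likelihood is conjugate: posterior is Inv-Gamma(α + n/2, β + Σ(xᵢ−μ)²/2).
Σ(xᵢ−μ)² = (-0.68)² + (0.53)² + (1.15)² + (0.33)² + (-2.02)² + (1.50)² = 8.5051.
Posterior: Inv-Gamma(6.4 + 6/2, 2.5 + 8.5051/2) = Inv-Gamma(9.40, 6.75255).
E[σ²|data] = β/(α−1) = 6.75255/8.40 = 0.8039.

0.8039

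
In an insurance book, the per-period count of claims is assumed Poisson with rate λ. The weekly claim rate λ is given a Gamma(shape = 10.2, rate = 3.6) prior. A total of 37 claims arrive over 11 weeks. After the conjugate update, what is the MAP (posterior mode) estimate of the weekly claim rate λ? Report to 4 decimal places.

With a Gamma(shape α, rate β) prior, the Poisson likelihood is conjugate: the posterior is Gamma(α + ΣXᵢ, β + n).
Posterior: Gamma(α+S, β+n) = Gamma(10.2+37, 3.6+11) = Gamma(47.2, 14.6).
Mode of Gamma(α,β) for α≥1 is (α−1)/β = 46.2/14.6 = 3.1644.

3.1644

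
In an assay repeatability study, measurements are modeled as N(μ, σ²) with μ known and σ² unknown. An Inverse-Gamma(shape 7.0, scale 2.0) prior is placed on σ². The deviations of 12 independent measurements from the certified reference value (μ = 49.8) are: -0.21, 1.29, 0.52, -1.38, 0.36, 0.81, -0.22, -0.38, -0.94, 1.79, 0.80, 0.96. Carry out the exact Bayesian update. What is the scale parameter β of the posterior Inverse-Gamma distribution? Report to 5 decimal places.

With known mean μ and an Inverse-Gamma(α, β) prior on σ², the Normal likelihood is conjugate: posterior is Inv-Gamma(α + n/2, β + Σ(xᵢ−μ)²/2).
Σ(xᵢ−μ)² = (-0.21)² + (1.29)² + (0.52)² + (-1.38)² + (0.36)² + (0.81)² + (-0.22)² + (-0.38)² + (-0.94)² + (1.79)² + (0.80)² + (0.96)² = 10.5108.
Posterior: Inv-Gamma(7.0 + 12/2, 2.0 + 10.5108/2) = Inv-Gamma(13.00, 7.25540).
Posterior β = 7.25540.

7.25540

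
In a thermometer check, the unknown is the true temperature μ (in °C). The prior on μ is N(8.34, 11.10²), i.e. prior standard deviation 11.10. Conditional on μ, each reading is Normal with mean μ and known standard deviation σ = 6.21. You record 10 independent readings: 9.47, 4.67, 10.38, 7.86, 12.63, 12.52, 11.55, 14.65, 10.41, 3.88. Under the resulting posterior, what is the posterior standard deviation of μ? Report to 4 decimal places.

1.9337

For Normal data with known variance σ², a Normal(μ₀, σ₀²) prior on μ is conjugate. Posterior precision = 1/σ₀² + n/σ²; posterior mean is the precision-weighted average of μ₀ and x̄.
σ₀² = 11.10² = 123.21, σ² = 6.21² = 38.5641; σ² + n·σ₀² = 38.5641 + 10·123.21 = 1270.6641.
Posterior precision = 1/σ₀² + n/σ² = 1/123.21 + 10/38.5641 = (σ² + n·σ₀²)/(σ₀²σ²) = 1270.6641/(123.21·38.5641); posterior variance σₙ² = σ₀²σ²/(σ² + n·σ₀²) = 123.21·38.5641/1270.6641 = 3.739370.
Posterior SD = √σₙ² = √(123.21·38.5641/1270.6641) = 1.9337.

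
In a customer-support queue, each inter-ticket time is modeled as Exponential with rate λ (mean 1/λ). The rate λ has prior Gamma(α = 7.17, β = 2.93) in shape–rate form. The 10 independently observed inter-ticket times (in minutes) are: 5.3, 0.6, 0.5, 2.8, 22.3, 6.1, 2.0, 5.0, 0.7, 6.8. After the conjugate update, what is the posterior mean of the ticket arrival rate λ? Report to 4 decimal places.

0.3120

With a Gamma(shape α, rate β) prior on the exponential rate λ, the posterior after n observations with total T = Σxᵢ is Gamma(α+n, β+T).
Sum of observations T = 52.1 minutes; n = 10.
Posterior: Gamma(7.17+10, 2.93+52.1) = Gamma(17.17, 55.03).
Posterior mean of λ = α/β = 17.17/55.03 = 0.3120.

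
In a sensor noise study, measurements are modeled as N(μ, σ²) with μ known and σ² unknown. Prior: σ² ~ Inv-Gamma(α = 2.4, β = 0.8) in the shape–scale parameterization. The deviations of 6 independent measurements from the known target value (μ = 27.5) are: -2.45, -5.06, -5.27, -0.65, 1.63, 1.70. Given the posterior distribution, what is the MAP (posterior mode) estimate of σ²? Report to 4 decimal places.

With known mean μ and an Inverse-Gamma(α, β) prior on σ², the Normal likelihood is conjugate: posterior is Inv-Gamma(α + n/2, β + Σ(xᵢ−μ)²/2).
Σ(xᵢ−μ)² = (-2.45)² + (-5.06)² + (-5.27)² + (-0.65)² + (1.63)² + (1.70)² = 65.3484.
Posterior: Inv-Gamma(2.4 + 6/2, 0.8 + 65.3484/2) = Inv-Gamma(5.40, 33.47420).
Mode = β/(α+1) = 33.47420/6.40 = 5.2303.

5.2303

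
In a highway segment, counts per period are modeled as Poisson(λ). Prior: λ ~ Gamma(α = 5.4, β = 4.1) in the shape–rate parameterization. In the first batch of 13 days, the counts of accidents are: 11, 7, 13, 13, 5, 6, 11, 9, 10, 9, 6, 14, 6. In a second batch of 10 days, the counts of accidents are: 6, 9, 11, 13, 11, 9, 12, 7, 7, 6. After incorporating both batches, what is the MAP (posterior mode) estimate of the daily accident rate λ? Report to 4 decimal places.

With a Gamma(shape α, rate β) prior, the Poisson likelihood is conjugate: the posterior is Gamma(α + ΣXᵢ, β + n).
Batch 1: sum of counts S = 120 over n = 13 days.
After batch 1: Gamma(α+S, β+n) = Gamma(5.4+120, 4.1+13) = Gamma(125.4, 17.1).
Batch 2: sum of counts S = 91 over n = 10 days.
After batch 2: Gamma(α+S, β+n) = Gamma(125.4+91, 17.1+10) = Gamma(216.4, 27.1).
Mode of Gamma(α,β) for α≥1 is (α−1)/β = 215.4/27.1 = 7.9483.

7.9483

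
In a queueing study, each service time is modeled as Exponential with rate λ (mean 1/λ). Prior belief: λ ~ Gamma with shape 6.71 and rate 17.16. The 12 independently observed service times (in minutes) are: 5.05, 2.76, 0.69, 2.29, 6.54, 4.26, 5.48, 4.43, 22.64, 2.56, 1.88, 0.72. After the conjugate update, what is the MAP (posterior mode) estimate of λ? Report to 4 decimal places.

With a Gamma(shape α, rate β) prior on the exponential rate λ, the posterior after n observations with total T = Σxᵢ is Gamma(α+n, β+T).
Sum of observations T = 59.30 minutes; n = 12.
Posterior: Gamma(6.71+12, 17.16+59.30) = Gamma(18.71, 76.46).
Mode = (α−1)/β = 0.2316.

0.2316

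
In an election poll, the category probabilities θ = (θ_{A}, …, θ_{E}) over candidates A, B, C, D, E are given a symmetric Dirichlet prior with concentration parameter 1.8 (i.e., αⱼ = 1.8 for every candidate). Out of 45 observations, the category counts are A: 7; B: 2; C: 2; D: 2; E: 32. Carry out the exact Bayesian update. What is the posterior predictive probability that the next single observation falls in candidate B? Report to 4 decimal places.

0.0704

The Dirichlet prior is conjugate to the Multinomial likelihood: each posterior αⱼ = prior αⱼ + observed count nⱼ.
Posterior concentration: (8.8, 3.8, 3.8, 3.8, 33.8), total = 54.0.
P(next = B | data) = α_{B}/Σα = 0.0704.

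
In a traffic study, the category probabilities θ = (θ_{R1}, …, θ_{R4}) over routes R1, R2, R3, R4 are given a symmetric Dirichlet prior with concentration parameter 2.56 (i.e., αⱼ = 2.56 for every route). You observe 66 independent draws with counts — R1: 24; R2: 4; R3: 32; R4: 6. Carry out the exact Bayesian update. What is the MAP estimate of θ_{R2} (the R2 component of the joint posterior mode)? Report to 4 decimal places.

0.0770

The Dirichlet prior is conjugate to the Multinomial likelihood: each posterior αⱼ = prior αⱼ + observed count nⱼ.
Posterior concentration: (26.56, 6.56, 34.56, 8.56), total = 76.24.
Joint mode component: (α_{R2}−1)/(Σα−K) = 5.56/72.24 = 0.0770.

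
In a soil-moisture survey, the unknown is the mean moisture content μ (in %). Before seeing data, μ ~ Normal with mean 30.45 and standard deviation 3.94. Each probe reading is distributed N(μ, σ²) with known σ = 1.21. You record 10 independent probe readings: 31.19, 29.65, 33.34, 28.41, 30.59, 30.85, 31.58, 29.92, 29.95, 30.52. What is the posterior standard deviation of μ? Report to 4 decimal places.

For Normal data with known variance σ², a Normal(μ₀, σ₀²) prior on μ is conjugate. Posterior precision = 1/σ₀² + n/σ²; posterior mean is the precision-weighted average of μ₀ and x̄.
σ₀² = 3.94² = 15.5236, σ² = 1.21² = 1.4641; σ² + n·σ₀² = 1.4641 + 10·15.5236 = 156.7001.
Posterior precision = 1/σ₀² + n/σ² = 1/15.5236 + 10/1.4641 = (σ² + n·σ₀²)/(σ₀²σ²) = 156.7001/(15.5236·1.4641); posterior variance σₙ² = σ₀²σ²/(σ² + n·σ₀²) = 15.5236·1.4641/156.7001 = 0.145042.
Posterior SD = √σₙ² = √(15.5236·1.4641/156.7001) = 0.3808.

0.3808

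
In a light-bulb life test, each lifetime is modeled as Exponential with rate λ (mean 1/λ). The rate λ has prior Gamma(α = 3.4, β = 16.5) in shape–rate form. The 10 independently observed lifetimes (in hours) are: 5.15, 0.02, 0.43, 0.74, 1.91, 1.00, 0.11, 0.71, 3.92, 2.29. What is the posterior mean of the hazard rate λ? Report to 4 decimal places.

0.4088

With a Gamma(shape α, rate β) prior on the exponential rate λ, the posterior after n observations with total T = Σxᵢ is Gamma(α+n, β+T).
Sum of observations T = 16.28 hours; n = 10.
Posterior: Gamma(3.4+10, 16.5+16.28) = Gamma(13.4, 32.78).
Posterior mean of λ = α/β = 13.4/32.78 = 0.4088.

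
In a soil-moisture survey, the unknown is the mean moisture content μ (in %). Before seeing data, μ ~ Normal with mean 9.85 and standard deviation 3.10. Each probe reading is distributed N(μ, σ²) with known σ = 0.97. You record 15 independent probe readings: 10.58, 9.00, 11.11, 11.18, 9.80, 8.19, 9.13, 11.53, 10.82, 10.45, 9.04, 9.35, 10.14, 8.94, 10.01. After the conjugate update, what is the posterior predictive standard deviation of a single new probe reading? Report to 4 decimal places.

For Normal data with known variance σ², a Normal(μ₀, σ₀²) prior on μ is conjugate. Posterior precision = 1/σ₀² + n/σ²; posterior mean is the precision-weighted average of μ₀ and x̄.
σ₀² = 3.10² = 9.61, σ² = 0.97² = 0.9409; σ² + n·σ₀² = 0.9409 + 15·9.61 = 145.0909.
Posterior precision = 1/σ₀² + n/σ² = 1/9.61 + 15/0.9409 = (σ² + n·σ₀²)/(σ₀²σ²) = 145.0909/(9.61·0.9409); posterior variance σₙ² = σ₀²σ²/(σ² + n·σ₀²) = 9.61·0.9409/145.0909 = 0.062320.
Predictive variance for one new observation = σₙ² + σ² = 9.61·0.9409/145.0909 + 0.9409 = σ²·(σ₀² + 145.0909)/145.0909 = 0.9409·154.7009/145.0909 = 1.003220; SD = √(0.9409·154.7009/145.0909) = 1.0016.

1.0016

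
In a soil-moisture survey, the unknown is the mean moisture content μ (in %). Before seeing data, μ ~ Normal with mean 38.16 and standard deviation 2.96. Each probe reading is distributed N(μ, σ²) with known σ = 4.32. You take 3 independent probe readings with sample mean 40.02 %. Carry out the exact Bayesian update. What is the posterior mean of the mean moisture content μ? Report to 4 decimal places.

For Normal data with known variance σ², a Normal(μ₀, σ₀²) prior on μ is conjugate. Posterior precision = 1/σ₀² + n/σ²; posterior mean is the precision-weighted average of μ₀ and x̄.
n·x̄ = 3·40.02 = 120.06.
σ₀² = 2.96² = 8.7616, σ² = 4.32² = 18.6624; σ² + n·σ₀² = 18.6624 + 3·8.7616 = 44.9472.
Posterior mean = (μ₀/σ₀² + n·x̄/σ²)/(1/σ₀² + n/σ²) = (σ²·μ₀ + σ₀²·n·x̄)/(σ² + n·σ₀²) = (18.6624·38.16 + 8.7616·120.06)/44.9472 = 1764.07488/44.9472 = 39.2477.

39.2477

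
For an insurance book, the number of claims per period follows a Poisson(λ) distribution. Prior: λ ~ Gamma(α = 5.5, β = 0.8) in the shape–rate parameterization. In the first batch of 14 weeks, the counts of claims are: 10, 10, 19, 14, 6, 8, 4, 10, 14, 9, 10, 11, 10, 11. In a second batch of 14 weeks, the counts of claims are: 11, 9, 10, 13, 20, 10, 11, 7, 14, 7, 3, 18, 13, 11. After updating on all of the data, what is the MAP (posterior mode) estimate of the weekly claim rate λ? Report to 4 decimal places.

With a Gamma(shape α, rate β) prior, the Poisson likelihood is conjugate: the posterior is Gamma(α + ΣXᵢ, β + n).
Batch 1: sum of counts S = 146 over n = 14 weeks.
After batch 1: Gamma(α+S, β+n) = Gamma(5.5+146, 0.8+14) = Gamma(151.5, 14.8).
Batch 2: sum of counts S = 157 over n = 14 weeks.
After batch 2: Gamma(α+S, β+n) = Gamma(151.5+157, 14.8+14) = Gamma(308.5, 28.8).
Mode of Gamma(α,β) for α≥1 is (α−1)/β = 307.5/28.8 = 10.6771.

10.6771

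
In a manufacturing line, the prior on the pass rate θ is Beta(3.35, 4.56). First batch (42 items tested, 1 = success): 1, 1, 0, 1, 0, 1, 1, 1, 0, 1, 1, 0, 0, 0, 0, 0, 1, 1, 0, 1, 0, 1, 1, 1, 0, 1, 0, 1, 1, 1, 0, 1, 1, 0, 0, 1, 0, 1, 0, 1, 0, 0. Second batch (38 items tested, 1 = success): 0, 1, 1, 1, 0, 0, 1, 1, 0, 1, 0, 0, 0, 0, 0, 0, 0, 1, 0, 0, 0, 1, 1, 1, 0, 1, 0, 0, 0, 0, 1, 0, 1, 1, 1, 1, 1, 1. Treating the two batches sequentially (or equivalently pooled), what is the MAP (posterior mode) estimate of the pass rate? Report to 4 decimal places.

The Beta prior is conjugate to a Binomial/Bernoulli likelihood; the update adds successes to α and failures to β.
After batch 1: Beta(3.35+23, 4.56+19) = Beta(26.35, 23.56).
After batch 2: Beta(26.35+18, 23.56+20) = Beta(44.35, 43.56).
Mode of Beta(a,b) for a,b>1 is (a−1)/(a+b−2) = 43.35/85.91 = 0.5046.

0.5046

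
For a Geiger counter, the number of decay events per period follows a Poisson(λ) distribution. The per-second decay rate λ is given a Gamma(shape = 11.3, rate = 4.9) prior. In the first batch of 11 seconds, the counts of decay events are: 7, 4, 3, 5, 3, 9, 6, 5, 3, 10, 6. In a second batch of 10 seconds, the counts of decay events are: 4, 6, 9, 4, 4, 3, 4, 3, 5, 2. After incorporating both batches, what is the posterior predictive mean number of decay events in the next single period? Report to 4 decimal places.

With a Gamma(shape α, rate β) prior, the Poisson likelihood is conjugate: the posterior is Gamma(α + ΣXᵢ, β + n).
Batch 1: sum of counts S = 61 over n = 11 seconds.
After batch 1: Gamma(α+S, β+n) = Gamma(11.3+61, 4.9+11) = Gamma(72.3, 15.9).
Batch 2: sum of counts S = 44 over n = 10 seconds.
After batch 2: Gamma(α+S, β+n) = Gamma(72.3+44, 15.9+10) = Gamma(116.3, 25.9).
The predictive distribution for one future period is NegBinom with mean α/β = 4.4903.

4.4903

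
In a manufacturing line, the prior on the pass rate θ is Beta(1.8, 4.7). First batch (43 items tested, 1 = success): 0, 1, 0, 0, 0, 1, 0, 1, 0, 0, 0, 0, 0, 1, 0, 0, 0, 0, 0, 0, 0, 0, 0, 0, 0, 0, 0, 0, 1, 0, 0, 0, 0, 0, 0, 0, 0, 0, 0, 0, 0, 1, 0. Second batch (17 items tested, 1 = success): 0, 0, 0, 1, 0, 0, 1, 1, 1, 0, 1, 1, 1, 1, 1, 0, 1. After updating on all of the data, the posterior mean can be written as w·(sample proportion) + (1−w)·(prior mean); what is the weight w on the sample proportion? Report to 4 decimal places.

The Beta prior is conjugate to a Binomial/Bernoulli likelihood; the update adds successes to α and failures to β.
Total number of items tested: n = 43 + 17 = 60.
Posterior mean = (α₀+k)/(α₀+β₀+n) = [n/(α₀+β₀+n)]·(k/n) + [(α₀+β₀)/(α₀+β₀+n)]·α₀/(α₀+β₀), so only n and the prior enter the weight.
The weight on the data is w = n/(α₀+β₀+n) = 60/(1.8+4.7+60) = 60/66.5 = 0.9023.

0.9023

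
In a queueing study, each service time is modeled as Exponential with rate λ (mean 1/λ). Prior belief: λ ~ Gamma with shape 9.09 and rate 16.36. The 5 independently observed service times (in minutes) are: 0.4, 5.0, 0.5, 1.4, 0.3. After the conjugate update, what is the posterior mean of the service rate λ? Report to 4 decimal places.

With a Gamma(shape α, rate β) prior on the exponential rate λ, the posterior after n observations with total T = Σxᵢ is Gamma(α+n, β+T).
Sum of observations T = 7.6 minutes; n = 5.
Posterior: Gamma(9.09+5, 16.36+7.6) = Gamma(14.09, 23.96).
Posterior mean of λ = α/β = 14.09/23.96 = 0.5881.

0.5881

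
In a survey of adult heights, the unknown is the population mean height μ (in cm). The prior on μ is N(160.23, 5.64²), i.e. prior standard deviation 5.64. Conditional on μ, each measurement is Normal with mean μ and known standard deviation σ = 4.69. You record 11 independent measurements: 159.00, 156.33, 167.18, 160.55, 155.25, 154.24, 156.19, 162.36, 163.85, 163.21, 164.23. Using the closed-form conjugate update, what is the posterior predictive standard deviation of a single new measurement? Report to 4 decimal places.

For Normal data with known variance σ², a Normal(μ₀, σ₀²) prior on μ is conjugate. Posterior precision = 1/σ₀² + n/σ²; posterior mean is the precision-weighted average of μ₀ and x̄.
σ₀² = 5.64² = 31.8096, σ² = 4.69² = 21.9961; σ² + n·σ₀² = 21.9961 + 11·31.8096 = 371.9017.
Posterior precision = 1/σ₀² + n/σ² = 1/31.8096 + 11/21.9961 = (σ² + n·σ₀²)/(σ₀²σ²) = 371.9017/(31.8096·21.9961); posterior variance σₙ² = σ₀²σ²/(σ² + n·σ₀²) = 31.8096·21.9961/371.9017 = 1.881377.
Predictive variance for one new observation = σₙ² + σ² = 31.8096·21.9961/371.9017 + 21.9961 = σ²·(σ₀² + 371.9017)/371.9017 = 21.9961·403.7113/371.9017 = 23.877477; SD = √(21.9961·403.7113/371.9017) = 4.8865.

4.8865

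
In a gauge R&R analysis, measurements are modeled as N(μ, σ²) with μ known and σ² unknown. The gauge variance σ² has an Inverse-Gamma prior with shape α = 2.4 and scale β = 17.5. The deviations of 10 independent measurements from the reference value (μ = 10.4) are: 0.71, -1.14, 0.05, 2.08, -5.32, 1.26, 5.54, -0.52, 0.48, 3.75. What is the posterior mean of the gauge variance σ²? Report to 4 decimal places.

9.0842

With known mean μ and an Inverse-Gamma(α, β) prior on σ², the Normal likelihood is conjugate: posterior is Inv-Gamma(α + n/2, β + Σ(xᵢ−μ)²/2).
Σ(xᵢ−μ)² = (0.71)² + (-1.14)² + (0.05)² + (2.08)² + (-5.32)² + (1.26)² + (5.54)² + (-0.52)² + (0.48)² + (3.75)² = 81.2775.
Posterior: Inv-Gamma(2.4 + 10/2, 17.5 + 81.2775/2) = Inv-Gamma(7.40, 58.13875).
E[σ²|data] = β/(α−1) = 58.13875/6.40 = 9.0842.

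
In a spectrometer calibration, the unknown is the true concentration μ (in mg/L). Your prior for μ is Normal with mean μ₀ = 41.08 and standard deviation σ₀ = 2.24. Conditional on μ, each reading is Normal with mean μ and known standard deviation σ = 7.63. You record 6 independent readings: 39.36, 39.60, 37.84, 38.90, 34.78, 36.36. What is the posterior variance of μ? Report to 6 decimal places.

For Normal data with known variance σ², a Normal(μ₀, σ₀²) prior on μ is conjugate. Posterior precision = 1/σ₀² + n/σ²; posterior mean is the precision-weighted average of μ₀ and x̄.
σ₀² = 2.24² = 5.0176, σ² = 7.63² = 58.2169; σ² + n·σ₀² = 58.2169 + 6·5.0176 = 88.3225.
Posterior precision = 1/σ₀² + n/σ² = 1/5.0176 + 6/58.2169 = (σ² + n·σ₀²)/(σ₀²σ²) = 88.3225/(5.0176·58.2169); posterior variance σₙ² = σ₀²σ²/(σ² + n·σ₀²) = 5.0176·58.2169/88.3225 = 3.307301.

3.307301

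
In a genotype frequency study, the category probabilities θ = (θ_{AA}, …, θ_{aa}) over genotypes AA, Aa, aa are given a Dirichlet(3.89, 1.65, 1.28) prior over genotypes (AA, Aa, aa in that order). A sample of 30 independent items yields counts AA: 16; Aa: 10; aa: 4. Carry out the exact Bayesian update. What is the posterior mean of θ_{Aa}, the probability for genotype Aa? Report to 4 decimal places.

The Dirichlet prior is conjugate to the Multinomial likelihood: each posterior αⱼ = prior αⱼ + observed count nⱼ.
Posterior concentration: (19.89, 11.65, 5.28), total = 36.82.
E[θ_{Aa}|data] = α_{Aa}/Σα = 11.65/36.82 = 0.3164.

0.3164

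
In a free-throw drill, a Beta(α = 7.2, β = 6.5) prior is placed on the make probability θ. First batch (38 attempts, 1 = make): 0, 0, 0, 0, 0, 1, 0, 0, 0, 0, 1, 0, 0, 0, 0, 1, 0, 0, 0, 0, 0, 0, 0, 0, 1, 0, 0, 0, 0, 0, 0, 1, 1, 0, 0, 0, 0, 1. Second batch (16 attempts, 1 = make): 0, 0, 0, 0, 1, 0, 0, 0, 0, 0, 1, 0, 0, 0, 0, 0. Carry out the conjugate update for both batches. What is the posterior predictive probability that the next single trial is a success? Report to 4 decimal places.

0.2393

The Beta prior is conjugate to a Binomial/Bernoulli likelihood; the update adds successes to α and failures to β.
After batch 1: Beta(7.2+7, 6.5+31) = Beta(14.2, 37.5).
After batch 2: Beta(14.2+2, 37.5+14) = Beta(16.2, 51.5).
For a single future Bernoulli trial, P(success | data) = α/(α+β) = 0.2393.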